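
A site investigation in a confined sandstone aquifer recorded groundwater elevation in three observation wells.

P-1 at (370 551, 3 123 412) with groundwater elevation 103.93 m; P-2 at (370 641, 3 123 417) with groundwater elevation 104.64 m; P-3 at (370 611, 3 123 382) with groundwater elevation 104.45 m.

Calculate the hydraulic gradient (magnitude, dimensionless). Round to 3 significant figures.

With h = a·x + b·y + c and P-1 as origin, the differences give:
  90·a + 5·b = +0.71
  60·a + (-30)·b = +0.52
Eliminate b (×(-30) and ×5, subtract): -3000·a = -23.900 → a = ∂h/∂x = +0.007967
Back-substitute: b = ∂h/∂y = -0.001400.
|∇h| = √(0.007967² + -0.001400²) = 0.008089

0.00809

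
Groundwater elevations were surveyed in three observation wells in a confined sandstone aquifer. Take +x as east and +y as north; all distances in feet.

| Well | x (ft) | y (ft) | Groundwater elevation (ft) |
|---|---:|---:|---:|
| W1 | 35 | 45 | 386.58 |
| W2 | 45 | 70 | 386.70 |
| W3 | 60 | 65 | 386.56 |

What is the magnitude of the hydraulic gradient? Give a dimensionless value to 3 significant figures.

0.0102

Differences from W1: to W2 (Δx, Δy, Δh) = (10, 25, +0.12); to W3 = (25, 20, -0.02).
Solve a·Δx + b·Δy = Δh: det = 10·20 − 25·25 = -425.
∂h/∂x = [(+0.12)·20 − (-0.02)·25] / -425 = -0.006824
∂h/∂y = [10·(-0.02) − 25·(+0.12)] / -425 = +0.007529
|∇h| = √(-0.006824² + 0.007529²) = 0.01016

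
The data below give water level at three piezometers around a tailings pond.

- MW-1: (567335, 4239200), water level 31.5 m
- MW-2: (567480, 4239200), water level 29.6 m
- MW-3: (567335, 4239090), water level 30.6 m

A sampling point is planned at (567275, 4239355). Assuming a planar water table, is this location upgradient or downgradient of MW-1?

∂h/∂x = (29.6 − 31.5) / (567480 − 567335) = -0.01310
∂h/∂y = (30.6 − 31.5) / (4239090 − 4239200) = +0.008182
Head at (567275, 4239355) = 31.5 + (-0.01310)·(-60) + (+0.008182)·(155) = 33.55 m.
That is higher than the 31.5 m at MW-1, so the point is upgradient.

upgradient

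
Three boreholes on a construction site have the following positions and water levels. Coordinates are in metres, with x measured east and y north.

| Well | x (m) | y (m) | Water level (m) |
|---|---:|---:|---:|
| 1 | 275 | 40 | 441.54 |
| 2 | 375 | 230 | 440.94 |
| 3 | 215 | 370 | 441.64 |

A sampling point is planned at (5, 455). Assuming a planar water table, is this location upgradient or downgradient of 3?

upgradient

Differences from 1: to 2 (Δx, Δy, Δh) = (100, 190, -0.60); to 3 = (-60, 330, +0.10).
Solve a·Δx + b·Δy = Δh: det = 100·330 − (-60)·190 = 44400.
∂h/∂x = [(-0.60)·330 − (+0.10)·190] / 44400 = -0.004887
∂h/∂y = [100·(+0.10) − (-60)·(-0.60)] / 44400 = -0.0005856
Head at (5, 455) = 441.54 + (-0.004887)·(-270) + (-0.0005856)·(415) = 442.62 m.
That is higher than the 441.64 m at 3, so the point is upgradient.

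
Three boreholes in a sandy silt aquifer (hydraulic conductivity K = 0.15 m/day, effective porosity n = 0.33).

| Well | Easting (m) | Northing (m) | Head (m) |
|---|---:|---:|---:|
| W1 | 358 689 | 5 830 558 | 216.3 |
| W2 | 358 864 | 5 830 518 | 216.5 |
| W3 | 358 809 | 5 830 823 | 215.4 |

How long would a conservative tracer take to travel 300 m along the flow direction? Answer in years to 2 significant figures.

Three-point gradient (reference W1): Δ to W2 = (175, -40, +0.2), Δ to W3 = (120, 265, -0.9).
∂h/∂x = +0.0003322, ∂h/∂y = -0.003547 (det = 51175).
|∇h| = √(0.0003322² + -0.003547²) = 0.003563
Seepage velocity v = K·i/n = 0.15 × 0.003563 / 0.33 = 0.00162 m/day.
t = 300 / 0.00162 = 1.852e+05 days = 507 years.

510 years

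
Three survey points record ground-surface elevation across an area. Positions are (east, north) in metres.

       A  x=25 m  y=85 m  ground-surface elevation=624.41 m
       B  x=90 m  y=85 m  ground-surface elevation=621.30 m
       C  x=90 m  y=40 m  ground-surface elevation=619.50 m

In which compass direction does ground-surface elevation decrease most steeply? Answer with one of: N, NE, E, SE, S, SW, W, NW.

SE

Three-point gradient (reference A): Δ to B = (65, 0, -3.11), Δ to C = (65, -45, -4.91).
∂z/∂x = -0.04785, ∂z/∂y = +0.04000 (det = -2925).
Steepest decrease is along −∇f = (+0.04785 E, -0.04000 N) → southeast.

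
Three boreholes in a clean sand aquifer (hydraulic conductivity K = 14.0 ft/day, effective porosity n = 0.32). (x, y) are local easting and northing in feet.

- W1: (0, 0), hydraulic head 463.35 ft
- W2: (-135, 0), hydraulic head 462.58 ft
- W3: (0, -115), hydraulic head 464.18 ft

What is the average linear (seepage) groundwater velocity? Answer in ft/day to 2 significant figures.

∂h/∂x = (462.58 − 463.35) / (-135 − 0) = +0.005704
∂h/∂y = (464.18 − 463.35) / (-115 − 0) = -0.007217
|∇h| = √(0.005704² + -0.007217²) = 0.009199
Seepage velocity v = K·i/n = 14.0 × 0.009199 / 0.32 = 0.4025 ft/day.

0.40 ft/day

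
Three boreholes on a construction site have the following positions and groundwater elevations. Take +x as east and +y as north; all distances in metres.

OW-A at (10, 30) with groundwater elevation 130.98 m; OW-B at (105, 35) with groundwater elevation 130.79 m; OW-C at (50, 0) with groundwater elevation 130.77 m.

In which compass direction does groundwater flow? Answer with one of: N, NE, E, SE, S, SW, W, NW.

Taking OW-A as reference: OW-B−OW-A = (95, 5, -0.19); OW-C−OW-A = (40, -30, -0.21).
Determinant of the coordinate differences = 95·(-30) − 40·5 = -3050.
∂h/∂x = [(-0.19)·(-30) − (-0.21)·5] / -3050 = -0.002213
∂h/∂y = [95·(-0.21) − 40·(-0.19)] / -3050 = +0.004049
Flow = −∇h = (+0.002213 east, -0.004049 north), which points southeast.

SE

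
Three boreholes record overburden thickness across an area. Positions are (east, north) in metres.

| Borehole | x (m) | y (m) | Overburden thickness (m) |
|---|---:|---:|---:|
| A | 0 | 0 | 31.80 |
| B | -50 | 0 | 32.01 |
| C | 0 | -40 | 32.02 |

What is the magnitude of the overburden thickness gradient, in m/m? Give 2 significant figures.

0.0069 m/m

∂d/∂x = (32.01 − 31.80) / (-50 − 0) = -0.004200
∂d/∂y = (32.02 − 31.80) / (-40 − 0) = -0.005500
|∇f| = √(-0.004200² + -0.005500²) = 0.00692 m/m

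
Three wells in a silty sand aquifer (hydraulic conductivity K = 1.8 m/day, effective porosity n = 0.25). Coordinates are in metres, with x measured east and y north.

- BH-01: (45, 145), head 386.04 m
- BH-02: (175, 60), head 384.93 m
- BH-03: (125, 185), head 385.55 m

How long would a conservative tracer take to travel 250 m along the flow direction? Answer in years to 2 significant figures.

With h = a·x + b·y + c and BH-01 as origin, the differences give:
  130·a + (-85)·b = -1.11
  80·a + 40·b = -0.49
Eliminate b (×40 and ×(-85), subtract): 12000·a = -86.050 → a = ∂h/∂x = -0.007171
Back-substitute: b = ∂h/∂y = +0.002092.
|∇h| = √(-0.007171² + 0.002092²) = 0.00747
Seepage velocity v = K·i/n = 1.8 × 0.00747 / 0.25 = 0.05378 m/day.
t = 250 / 0.05378 = 4649 days = 12.7 years.

13 years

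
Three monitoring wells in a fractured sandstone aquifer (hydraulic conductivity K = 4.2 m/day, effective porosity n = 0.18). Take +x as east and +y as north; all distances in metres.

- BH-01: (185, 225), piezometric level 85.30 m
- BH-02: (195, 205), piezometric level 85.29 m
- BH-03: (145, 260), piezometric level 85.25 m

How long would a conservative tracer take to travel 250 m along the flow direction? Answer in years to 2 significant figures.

With h = a·x + b·y + c and BH-01 as origin, the differences give:
  10·a + (-20)·b = -0.01
  (-40)·a + 35·b = -0.05
Eliminate b (×35 and ×(-20), subtract): -450·a = -1.350 → a = ∂h/∂x = +0.003000
Back-substitute: b = ∂h/∂y = +0.002000.
|∇h| = √(0.003000² + 0.002000²) = 0.003606
Seepage velocity v = K·i/n = 4.2 × 0.003606 / 0.18 = 0.08414 m/day.
t = 250 / 0.08414 = 2971 days = 8.13 years.

8.1 years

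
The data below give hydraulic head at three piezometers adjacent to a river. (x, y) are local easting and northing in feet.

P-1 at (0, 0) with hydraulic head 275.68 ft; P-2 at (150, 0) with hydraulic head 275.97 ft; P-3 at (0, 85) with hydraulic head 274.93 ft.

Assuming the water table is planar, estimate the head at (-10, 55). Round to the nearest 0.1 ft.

∂h/∂x = (275.97 − 275.68) / (150 − 0) = +0.001933
∂h/∂y = (274.93 − 275.68) / (85 − 0) = -0.008824
h(-10, 55) = 275.68 + (+0.001933)·(-10) + (-0.008824)·(55) = 275.68 -0.019 -0.485 = 275.175 ft.

275.2 ft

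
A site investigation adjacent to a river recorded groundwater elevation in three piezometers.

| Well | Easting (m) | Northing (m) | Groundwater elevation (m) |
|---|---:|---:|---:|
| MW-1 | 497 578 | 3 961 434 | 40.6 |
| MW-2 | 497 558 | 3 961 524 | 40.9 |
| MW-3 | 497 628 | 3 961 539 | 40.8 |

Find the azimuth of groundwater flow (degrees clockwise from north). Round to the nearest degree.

Differences from MW-1: to MW-2 (Δx, Δy, Δh) = (-20, 90, +0.3); to MW-3 = (50, 105, +0.2).
Determinant of the coordinate differences = (-20)·105 − 50·90 = -6600.
∂h/∂x = [(+0.3)·105 − (+0.2)·90] / -6600 = -0.002045
∂h/∂y = [(-20)·(+0.2) − 50·(+0.3)] / -6600 = +0.002879
Flow direction (−∇h) has components (+0.002045 E, -0.002879 N).
Azimuth = atan2(E, N) = atan2(+0.002045, -0.002879) = 144.6° ≈ 145°.

145°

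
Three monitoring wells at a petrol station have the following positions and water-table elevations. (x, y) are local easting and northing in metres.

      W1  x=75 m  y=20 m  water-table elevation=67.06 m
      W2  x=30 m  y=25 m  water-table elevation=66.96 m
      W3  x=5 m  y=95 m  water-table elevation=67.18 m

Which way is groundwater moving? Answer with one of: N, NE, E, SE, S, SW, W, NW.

With h = a·x + b·y + c and W1 as origin, the differences give:
  (-45)·a + 5·b = -0.10
  (-70)·a + 75·b = +0.12
Eliminate b (×75 and ×5, subtract): -3025·a = -8.100 → a = ∂h/∂x = +0.002678
Back-substitute: b = ∂h/∂y = +0.004099.
Flow = −∇h = (-0.002678 east, -0.004099 north), which points southwest.

SW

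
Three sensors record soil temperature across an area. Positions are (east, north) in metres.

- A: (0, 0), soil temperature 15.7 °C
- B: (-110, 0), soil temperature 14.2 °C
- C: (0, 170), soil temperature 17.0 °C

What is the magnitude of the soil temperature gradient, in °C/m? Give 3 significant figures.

0.0156 °C/m

∂T/∂x = (14.2 − 15.7) / (-110 − 0) = +0.01364
∂T/∂y = (17.0 − 15.7) / (170 − 0) = +0.007647
|∇f| = √(0.01364² + 0.007647²) = 0.01564 °C/m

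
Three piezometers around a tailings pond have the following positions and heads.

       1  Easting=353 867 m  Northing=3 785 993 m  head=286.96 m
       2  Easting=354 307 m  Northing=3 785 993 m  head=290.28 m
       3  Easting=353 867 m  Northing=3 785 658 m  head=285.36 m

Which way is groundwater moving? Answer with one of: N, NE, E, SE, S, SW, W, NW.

SW

∂h/∂x = (290.28 − 286.96) / (354307 − 353867) = +0.007545
∂h/∂y = (285.36 − 286.96) / (3785658 − 3785993) = +0.004776
Flow = −∇h = (-0.007545 east, -0.004776 north), which points southwest.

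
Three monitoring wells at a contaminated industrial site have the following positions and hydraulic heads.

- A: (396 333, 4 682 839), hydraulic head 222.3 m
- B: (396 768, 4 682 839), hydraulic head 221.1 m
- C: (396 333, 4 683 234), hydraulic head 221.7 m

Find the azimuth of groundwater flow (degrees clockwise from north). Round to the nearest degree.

∂h/∂x = (221.1 − 222.3) / (396768 − 396333) = -0.002759
∂h/∂y = (221.7 − 222.3) / (4683234 − 4682839) = -0.001519
Flow direction (−∇h) has components (+0.002759 E, +0.001519 N).
Azimuth = atan2(E, N) = atan2(+0.002759, +0.001519) = 61.2° ≈ 061°.

061°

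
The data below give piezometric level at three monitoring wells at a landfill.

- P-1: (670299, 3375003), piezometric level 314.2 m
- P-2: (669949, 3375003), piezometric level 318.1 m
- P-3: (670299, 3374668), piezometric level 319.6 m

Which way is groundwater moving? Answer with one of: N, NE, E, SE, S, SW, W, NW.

NE

∂h/∂x = (318.1 − 314.2) / (669949 − 670299) = -0.01114
∂h/∂y = (319.6 − 314.2) / (3374668 − 3375003) = -0.01612
Flow = −∇h = (+0.01114 east, +0.01612 north), which points northeast.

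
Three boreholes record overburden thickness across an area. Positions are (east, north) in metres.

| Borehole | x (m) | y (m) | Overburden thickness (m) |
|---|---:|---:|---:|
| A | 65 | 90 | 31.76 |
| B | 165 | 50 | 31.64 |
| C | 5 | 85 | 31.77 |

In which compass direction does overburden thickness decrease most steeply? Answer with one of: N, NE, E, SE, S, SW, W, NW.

S

Taking A as reference: B−A = (100, -40, -0.12); C−A = (-60, -5, +0.01).
Solve a·Δx + b·Δy = Δd: det = 100·(-5) − (-60)·(-40) = -2900.
∂d/∂x = [(-0.12)·(-5) − (+0.01)·(-40)] / -2900 = -0.0003448
∂d/∂y = [100·(+0.01) − (-60)·(-0.12)] / -2900 = +0.002138
Steepest decrease is along −∇f = (+0.0003448 E, -0.002138 N) → south.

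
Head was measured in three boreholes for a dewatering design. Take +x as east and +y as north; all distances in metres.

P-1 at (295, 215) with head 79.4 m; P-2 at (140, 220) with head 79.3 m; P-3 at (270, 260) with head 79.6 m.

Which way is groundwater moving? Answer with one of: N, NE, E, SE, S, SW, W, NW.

S

Differences from P-1: to P-2 (Δx, Δy, Δh) = (-155, 5, -0.1); to P-3 = (-25, 45, +0.2).
Solve a·Δx + b·Δy = Δh: det = (-155)·45 − (-25)·5 = -6850.
∂h/∂x = [(-0.1)·45 − (+0.2)·5] / -6850 = +0.0008029
∂h/∂y = [(-155)·(+0.2) − (-25)·(-0.1)] / -6850 = +0.004891
Flow = −∇h = (-0.0008029 east, -0.004891 north), which points south.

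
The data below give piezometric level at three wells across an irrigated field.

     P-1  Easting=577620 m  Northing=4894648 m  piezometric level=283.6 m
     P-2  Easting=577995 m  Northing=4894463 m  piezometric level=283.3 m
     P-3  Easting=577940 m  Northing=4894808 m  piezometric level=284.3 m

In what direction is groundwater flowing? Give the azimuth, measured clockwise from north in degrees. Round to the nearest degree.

Taking P-1 as reference: P-2−P-1 = (375, -185, -0.3); P-3−P-1 = (320, 160, +0.7).
Determinant of the coordinate differences = 375·160 − 320·(-185) = 119200.
∂h/∂x = [(-0.3)·160 − (+0.7)·(-185)] / 119200 = +0.0006837
∂h/∂y = [375·(+0.7) − 320·(-0.3)] / 119200 = +0.003008
Flow direction (−∇h) has components (-0.0006837 E, -0.003008 N).
Azimuth = atan2(E, N) = atan2(-0.0006837, -0.003008) = 192.8° ≈ 193°.

193°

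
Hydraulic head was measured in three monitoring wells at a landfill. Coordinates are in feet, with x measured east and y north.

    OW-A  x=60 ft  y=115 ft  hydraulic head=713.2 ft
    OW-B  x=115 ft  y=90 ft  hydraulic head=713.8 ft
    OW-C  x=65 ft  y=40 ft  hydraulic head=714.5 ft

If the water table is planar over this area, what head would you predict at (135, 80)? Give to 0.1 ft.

714.0 ft

Differences from OW-A: to OW-B (Δx, Δy, Δh) = (55, -25, +0.6); to OW-C = (5, -75, +1.3).
Solve a·Δx + b·Δy = Δh: det = 55·(-75) − 5·(-25) = -4000.
∂h/∂x = [(+0.6)·(-75) − (+1.3)·(-25)] / -4000 = +0.003125
∂h/∂y = [55·(+1.3) − 5·(+0.6)] / -4000 = -0.01712
h(135, 80) = 713.2 + (+0.003125)·(75) + (-0.01712)·(-35) = 713.2 +0.234 +0.599 = 714.034 ft.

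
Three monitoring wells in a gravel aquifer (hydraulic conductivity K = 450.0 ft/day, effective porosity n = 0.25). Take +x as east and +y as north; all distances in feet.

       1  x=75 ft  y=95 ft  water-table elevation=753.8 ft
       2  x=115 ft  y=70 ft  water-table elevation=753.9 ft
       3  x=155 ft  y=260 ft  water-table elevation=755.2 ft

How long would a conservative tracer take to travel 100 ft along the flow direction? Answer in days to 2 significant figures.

6.8 days

Taking 1 as reference: 2−1 = (40, -25, +0.1); 3−1 = (80, 165, +1.4).
Solve a·Δx + b·Δy = Δh: det = 40·165 − 80·(-25) = 8600.
∂h/∂x = [(+0.1)·165 − (+1.4)·(-25)] / 8600 = +0.005988
∂h/∂y = [40·(+1.4) − 80·(+0.1)] / 8600 = +0.005581
|∇h| = √(0.005988² + 0.005581²) = 0.008186
Seepage velocity v = K·i/n = 450.0 × 0.008186 / 0.25 = 14.73 ft/day.
t = 100 / 14.73 = 6.789 days.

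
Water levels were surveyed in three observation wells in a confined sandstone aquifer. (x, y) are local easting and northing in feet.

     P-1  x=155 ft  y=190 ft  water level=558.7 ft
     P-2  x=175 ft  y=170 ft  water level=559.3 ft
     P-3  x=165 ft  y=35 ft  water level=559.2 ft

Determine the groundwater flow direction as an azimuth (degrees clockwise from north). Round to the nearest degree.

Three-point gradient (reference P-1): Δ to P-2 = (20, -20, +0.6), Δ to P-3 = (10, -155, +0.5).
∂h/∂x = +0.02862, ∂h/∂y = -0.001379 (det = -2900).
Flow direction (−∇h) has components (-0.02862 E, +0.001379 N).
Azimuth = atan2(E, N) = atan2(-0.02862, +0.001379) = 272.8° ≈ 273°.

273°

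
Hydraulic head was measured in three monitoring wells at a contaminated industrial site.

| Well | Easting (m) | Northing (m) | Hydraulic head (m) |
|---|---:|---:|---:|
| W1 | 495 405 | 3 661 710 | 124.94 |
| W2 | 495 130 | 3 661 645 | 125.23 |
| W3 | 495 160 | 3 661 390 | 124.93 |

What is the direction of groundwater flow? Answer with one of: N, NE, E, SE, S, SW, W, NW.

Three-point gradient (reference W1): Δ to W2 = (-275, -65, +0.29), Δ to W3 = (-245, -320, -0.01).
∂h/∂x = -0.001297, ∂h/∂y = +0.001024 (det = 72075).
Flow = −∇h = (+0.001297 east, -0.001024 north), which points southeast.

SE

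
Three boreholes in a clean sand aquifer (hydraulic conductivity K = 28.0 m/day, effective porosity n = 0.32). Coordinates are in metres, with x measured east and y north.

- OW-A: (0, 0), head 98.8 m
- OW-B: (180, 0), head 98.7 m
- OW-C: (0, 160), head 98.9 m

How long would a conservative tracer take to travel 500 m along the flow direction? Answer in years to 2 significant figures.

19 years

∂h/∂x = (98.7 − 98.8) / (180 − 0) = -0.0005556
∂h/∂y = (98.9 − 98.8) / (160 − 0) = +0.0006250
|∇h| = √(-0.0005556² + 0.0006250²) = 0.0008363
Seepage velocity v = K·i/n = 28.0 × 0.0008363 / 0.32 = 0.07318 m/day.
t = 500 / 0.07318 = 6832 days = 18.7 years.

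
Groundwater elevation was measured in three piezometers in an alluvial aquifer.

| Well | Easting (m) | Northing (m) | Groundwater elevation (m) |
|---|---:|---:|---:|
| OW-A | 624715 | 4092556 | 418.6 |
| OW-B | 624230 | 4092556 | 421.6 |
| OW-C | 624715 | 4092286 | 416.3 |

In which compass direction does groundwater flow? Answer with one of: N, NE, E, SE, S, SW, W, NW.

SE

∂h/∂x = (421.6 − 418.6) / (624230 − 624715) = -0.006186
∂h/∂y = (416.3 − 418.6) / (4092286 − 4092556) = +0.008519
Flow = −∇h = (+0.006186 east, -0.008519 north), which points southeast.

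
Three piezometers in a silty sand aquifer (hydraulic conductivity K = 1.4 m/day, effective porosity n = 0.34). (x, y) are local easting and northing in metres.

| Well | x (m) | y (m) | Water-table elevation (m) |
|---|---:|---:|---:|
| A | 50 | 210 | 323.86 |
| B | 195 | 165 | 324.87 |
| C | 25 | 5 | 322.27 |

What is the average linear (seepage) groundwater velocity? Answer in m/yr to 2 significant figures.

Taking A as reference: B−A = (145, -45, +1.01); C−A = (-25, -205, -1.59).
Determinant of the coordinate differences = 145·(-205) − (-25)·(-45) = -30850.
∂h/∂x = [(+1.01)·(-205) − (-1.59)·(-45)] / -30850 = +0.009031
∂h/∂y = [145·(-1.59) − (-25)·(+1.01)] / -30850 = +0.006655
|∇h| = √(0.009031² + 0.006655²) = 0.01122
Seepage velocity v = K·i/n = 1.4 × 0.01122 / 0.34 = 0.0462 m/day = 16.87 m/yr.

17 m/yr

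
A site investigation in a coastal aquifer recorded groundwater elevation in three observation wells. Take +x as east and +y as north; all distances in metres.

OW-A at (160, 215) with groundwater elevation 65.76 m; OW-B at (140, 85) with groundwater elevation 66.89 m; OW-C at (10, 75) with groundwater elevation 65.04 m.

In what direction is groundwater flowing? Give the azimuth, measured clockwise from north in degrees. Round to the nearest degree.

306°

Taking OW-A as reference: OW-B−OW-A = (-20, -130, +1.13); OW-C−OW-A = (-150, -140, -0.72).
Solve a·Δx + b·Δy = Δh: det = (-20)·(-140) − (-150)·(-130) = -16700.
∂h/∂x = [(+1.13)·(-140) − (-0.72)·(-130)] / -16700 = +0.01508
∂h/∂y = [(-20)·(-0.72) − (-150)·(+1.13)] / -16700 = -0.01101
Flow direction (−∇h) has components (-0.01508 E, +0.01101 N).
Azimuth = atan2(E, N) = atan2(-0.01508, +0.01101) = 306.1° ≈ 306°.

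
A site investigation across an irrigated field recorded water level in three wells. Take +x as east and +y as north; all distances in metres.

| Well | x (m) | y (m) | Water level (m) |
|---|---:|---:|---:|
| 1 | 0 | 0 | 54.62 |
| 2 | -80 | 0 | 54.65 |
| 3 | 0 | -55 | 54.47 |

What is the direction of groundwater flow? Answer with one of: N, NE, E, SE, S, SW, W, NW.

S

∂h/∂x = (54.65 − 54.62) / (-80 − 0) = -0.0003750
∂h/∂y = (54.47 − 54.62) / (-55 − 0) = +0.002727
Flow = −∇h = (+0.0003750 east, -0.002727 north), which points south.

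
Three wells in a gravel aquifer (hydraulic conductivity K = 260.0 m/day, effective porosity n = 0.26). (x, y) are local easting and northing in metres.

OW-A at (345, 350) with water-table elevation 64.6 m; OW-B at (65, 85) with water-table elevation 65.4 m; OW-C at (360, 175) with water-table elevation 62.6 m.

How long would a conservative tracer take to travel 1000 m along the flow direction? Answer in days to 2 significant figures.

Taking OW-A as reference: OW-B−OW-A = (-280, -265, +0.8); OW-C−OW-A = (15, -175, -2.0).
Solve a·Δx + b·Δy = Δh: det = (-280)·(-175) − 15·(-265) = 52975.
∂h/∂x = [(+0.8)·(-175) − (-2.0)·(-265)] / 52975 = -0.01265
∂h/∂y = [(-280)·(-2.0) − 15·(+0.8)] / 52975 = +0.01034
|∇h| = √(-0.01265² + 0.01034²) = 0.01634
Seepage velocity v = K·i/n = 260.0 × 0.01634 / 0.26 = 16.34 m/day.
t = 1000 / 16.34 = 61.2 days.

61 days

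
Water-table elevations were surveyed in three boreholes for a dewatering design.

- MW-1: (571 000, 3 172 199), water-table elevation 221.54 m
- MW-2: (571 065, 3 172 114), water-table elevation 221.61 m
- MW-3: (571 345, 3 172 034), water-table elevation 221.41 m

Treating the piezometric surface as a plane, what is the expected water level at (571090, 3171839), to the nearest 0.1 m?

222.1 m

Differences from MW-1: to MW-2 (Δx, Δy, Δh) = (65, -85, +0.07); to MW-3 = (345, -165, -0.13).
Determinant of the coordinate differences = 65·(-165) − 345·(-85) = 18600.
∂h/∂x = [(+0.07)·(-165) − (-0.13)·(-85)] / 18600 = -0.001215
∂h/∂y = [65·(-0.13) − 345·(+0.07)] / 18600 = -0.001753
h(571090, 3171839) = 221.54 + (-0.001215)·(90) + (-0.001753)·(-360) = 221.54 -0.109 +0.631 = 222.062 m.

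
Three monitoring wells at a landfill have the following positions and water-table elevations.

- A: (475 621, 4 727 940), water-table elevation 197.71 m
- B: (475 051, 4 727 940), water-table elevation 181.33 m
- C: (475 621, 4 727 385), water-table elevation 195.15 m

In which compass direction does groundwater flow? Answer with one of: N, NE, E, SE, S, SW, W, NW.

W

∂h/∂x = (181.33 − 197.71) / (475051 − 475621) = +0.02874
∂h/∂y = (195.15 − 197.71) / (4727385 − 4727940) = +0.004613
Flow = −∇h = (-0.02874 east, -0.004613 north), which points west.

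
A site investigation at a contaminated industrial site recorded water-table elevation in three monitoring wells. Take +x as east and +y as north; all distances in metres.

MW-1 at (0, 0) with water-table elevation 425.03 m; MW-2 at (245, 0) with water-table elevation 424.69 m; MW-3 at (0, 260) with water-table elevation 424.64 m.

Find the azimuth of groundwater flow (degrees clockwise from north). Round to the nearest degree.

043°

∂h/∂x = (424.69 − 425.03) / (245 − 0) = -0.001388
∂h/∂y = (424.64 − 425.03) / (260 − 0) = -0.001500
Flow direction (−∇h) has components (+0.001388 E, +0.001500 N).
Azimuth = atan2(E, N) = atan2(+0.001388, +0.001500) = 42.8° ≈ 043°.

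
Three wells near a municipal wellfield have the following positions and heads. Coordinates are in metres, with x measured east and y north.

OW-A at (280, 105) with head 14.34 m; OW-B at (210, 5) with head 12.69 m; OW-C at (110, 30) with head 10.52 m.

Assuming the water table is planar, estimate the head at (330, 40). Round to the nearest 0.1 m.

Three-point gradient (reference OW-A): Δ to OW-B = (-70, -100, -1.65), Δ to OW-C = (-170, -75, -3.82).
∂h/∂x = +0.02198, ∂h/∂y = +0.001115 (det = -11750).
h(330, 40) = 14.34 + (+0.02198)·(50) + (+0.001115)·(-65) = 14.34 +1.099 -0.072 = 15.366 m.

15.4 m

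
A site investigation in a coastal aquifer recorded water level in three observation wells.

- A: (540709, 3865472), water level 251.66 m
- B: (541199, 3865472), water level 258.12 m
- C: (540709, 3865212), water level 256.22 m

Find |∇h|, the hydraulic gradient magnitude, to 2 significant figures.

0.022

∂h/∂x = (258.12 − 251.66) / (541199 − 540709) = +0.01318
∂h/∂y = (256.22 − 251.66) / (3865212 − 3865472) = -0.01754
|∇h| = √(0.01318² + -0.01754²) = 0.02194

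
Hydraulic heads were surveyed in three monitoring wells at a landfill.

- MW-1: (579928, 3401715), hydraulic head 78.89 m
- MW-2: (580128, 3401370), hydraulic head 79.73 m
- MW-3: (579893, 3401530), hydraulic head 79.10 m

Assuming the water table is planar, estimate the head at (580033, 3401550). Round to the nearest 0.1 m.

79.3 m

Three-point gradient (reference MW-1): Δ to MW-2 = (200, -345, +0.84), Δ to MW-3 = (-35, -185, +0.21).
∂h/∂x = +0.001690, ∂h/∂y = -0.001455 (det = -49075).
h(580033, 3401550) = 78.89 + (+0.001690)·(105) + (-0.001455)·(-165) = 78.89 +0.177 +0.240 = 79.308 m.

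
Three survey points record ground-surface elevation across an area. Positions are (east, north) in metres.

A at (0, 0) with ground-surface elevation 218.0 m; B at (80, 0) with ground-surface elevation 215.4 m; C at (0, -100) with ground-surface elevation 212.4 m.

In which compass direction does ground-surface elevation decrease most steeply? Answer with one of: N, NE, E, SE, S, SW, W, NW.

∂z/∂x = (215.4 − 218.0) / (80 − 0) = -0.03250
∂z/∂y = (212.4 − 218.0) / (-100 − 0) = +0.05600
Steepest decrease is along −∇f = (+0.03250 E, -0.05600 N) → southeast.

SE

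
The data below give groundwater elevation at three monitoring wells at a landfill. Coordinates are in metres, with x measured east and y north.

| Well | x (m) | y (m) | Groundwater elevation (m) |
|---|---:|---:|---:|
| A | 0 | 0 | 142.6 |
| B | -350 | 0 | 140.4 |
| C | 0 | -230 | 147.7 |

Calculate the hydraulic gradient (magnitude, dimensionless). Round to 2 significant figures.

0.023

∂h/∂x = (140.4 − 142.6) / (-350 − 0) = +0.006286
∂h/∂y = (147.7 − 142.6) / (-230 − 0) = -0.02217
|∇h| = √(0.006286² + -0.02217²) = 0.02304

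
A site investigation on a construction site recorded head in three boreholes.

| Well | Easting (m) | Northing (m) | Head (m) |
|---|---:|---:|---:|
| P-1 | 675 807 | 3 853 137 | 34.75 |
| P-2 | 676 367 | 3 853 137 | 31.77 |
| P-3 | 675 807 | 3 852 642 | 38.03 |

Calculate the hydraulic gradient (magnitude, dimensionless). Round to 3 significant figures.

0.00850

∂h/∂x = (31.77 − 34.75) / (676367 − 675807) = -0.005321
∂h/∂y = (38.03 − 34.75) / (3852642 − 3853137) = -0.006626
|∇h| = √(-0.005321² + -0.006626²) = 0.008498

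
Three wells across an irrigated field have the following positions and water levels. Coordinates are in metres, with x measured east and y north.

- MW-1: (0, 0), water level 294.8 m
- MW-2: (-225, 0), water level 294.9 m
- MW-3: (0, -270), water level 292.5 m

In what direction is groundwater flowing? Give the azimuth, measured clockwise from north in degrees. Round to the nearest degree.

177°

∂h/∂x = (294.9 − 294.8) / (-225 − 0) = -0.0004444
∂h/∂y = (292.5 − 294.8) / (-270 − 0) = +0.008519
Flow direction (−∇h) has components (+0.0004444 E, -0.008519 N).
Azimuth = atan2(E, N) = atan2(+0.0004444, -0.008519) = 177.0° ≈ 177°.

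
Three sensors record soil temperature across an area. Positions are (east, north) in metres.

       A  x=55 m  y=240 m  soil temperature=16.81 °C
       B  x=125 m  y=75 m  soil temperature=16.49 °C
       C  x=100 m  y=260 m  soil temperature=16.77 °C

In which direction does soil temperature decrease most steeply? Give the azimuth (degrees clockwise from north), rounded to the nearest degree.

132°

With T = a·x + b·y + c and A as origin, the differences give:
  70·a + (-165)·b = -0.32
  45·a + 20·b = -0.04
Eliminate b (×20 and ×(-165), subtract): 8825·a = -13.000 → a = ∂T/∂x = -0.001473
Back-substitute: b = ∂T/∂y = +0.001314.
Steepest decrease is along −∇f: components (+0.001473 E, -0.001314 N).
Azimuth = atan2(+0.001473, -0.001314) = 131.7° ≈ 132°.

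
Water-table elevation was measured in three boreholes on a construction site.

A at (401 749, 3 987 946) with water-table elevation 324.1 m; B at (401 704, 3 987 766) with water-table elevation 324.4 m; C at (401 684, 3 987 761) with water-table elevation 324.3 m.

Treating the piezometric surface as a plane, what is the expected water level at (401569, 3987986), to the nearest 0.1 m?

With h = a·x + b·y + c and A as origin, the differences give:
  (-45)·a + (-180)·b = +0.3
  (-65)·a + (-185)·b = +0.2
Eliminate b (×(-185) and ×(-180), subtract): -3375·a = -19.50 → a = ∂h/∂x = +0.005778
Back-substitute: b = ∂h/∂y = -0.003111.
h(401569, 3987986) = 324.1 + (+0.005778)·(-180) + (-0.003111)·(40) = 324.1 -1.040 -0.124 = 322.936 m.

322.9 m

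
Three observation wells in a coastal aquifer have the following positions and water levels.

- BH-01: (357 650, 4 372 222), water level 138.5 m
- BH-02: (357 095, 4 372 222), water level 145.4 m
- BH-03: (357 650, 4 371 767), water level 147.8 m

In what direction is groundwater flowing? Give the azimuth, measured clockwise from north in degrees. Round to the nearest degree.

∂h/∂x = (145.4 − 138.5) / (357095 − 357650) = -0.01243
∂h/∂y = (147.8 − 138.5) / (4371767 − 4372222) = -0.02044
Flow direction (−∇h) has components (+0.01243 E, +0.02044 N).
Azimuth = atan2(E, N) = atan2(+0.01243, +0.02044) = 31.3° ≈ 031°.

031°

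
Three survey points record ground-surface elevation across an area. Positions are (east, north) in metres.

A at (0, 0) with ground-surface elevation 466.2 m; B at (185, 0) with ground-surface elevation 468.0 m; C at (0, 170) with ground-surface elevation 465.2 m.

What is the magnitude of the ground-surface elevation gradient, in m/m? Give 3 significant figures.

∂z/∂x = (468.0 − 466.2) / (185 − 0) = +0.009730
∂z/∂y = (465.2 − 466.2) / (170 − 0) = -0.005882
|∇f| = √(0.009730² + -0.005882²) = 0.01137 m/m

0.0114 m/m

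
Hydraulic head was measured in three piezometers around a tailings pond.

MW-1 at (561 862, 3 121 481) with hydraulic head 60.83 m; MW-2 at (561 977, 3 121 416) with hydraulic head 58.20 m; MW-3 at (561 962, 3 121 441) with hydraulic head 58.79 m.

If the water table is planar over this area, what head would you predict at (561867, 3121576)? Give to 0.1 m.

With h = a·x + b·y + c and MW-1 as origin, the differences give:
  115·a + (-65)·b = -2.63
  100·a + (-40)·b = -2.04
Eliminate b (×(-40) and ×(-65), subtract): 1900·a = -27.400 → a = ∂h/∂x = -0.01442
Back-substitute: b = ∂h/∂y = +0.01495.
h(561867, 3121576) = 60.83 + (-0.01442)·(5) + (+0.01495)·(95) = 60.83 -0.072 +1.420 = 62.178 m.

62.2 m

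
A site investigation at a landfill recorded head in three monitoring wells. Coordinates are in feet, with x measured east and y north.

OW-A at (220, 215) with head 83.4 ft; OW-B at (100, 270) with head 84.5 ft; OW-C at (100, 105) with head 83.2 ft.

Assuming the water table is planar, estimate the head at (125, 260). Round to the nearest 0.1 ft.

84.3 ft

Three-point gradient (reference OW-A): Δ to OW-B = (-120, 55, +1.1), Δ to OW-C = (-120, -110, -0.2).
∂h/∂x = -0.005556, ∂h/∂y = +0.007879 (det = 19800).
h(125, 260) = 83.4 + (-0.005556)·(-95) + (+0.007879)·(45) = 83.4 +0.528 +0.355 = 84.282 ft.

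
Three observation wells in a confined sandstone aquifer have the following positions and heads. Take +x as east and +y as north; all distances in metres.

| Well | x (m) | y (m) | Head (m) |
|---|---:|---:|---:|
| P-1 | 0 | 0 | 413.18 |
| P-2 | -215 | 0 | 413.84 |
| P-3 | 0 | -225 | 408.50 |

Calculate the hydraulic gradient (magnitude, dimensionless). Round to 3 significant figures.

0.0210

∂h/∂x = (413.84 − 413.18) / (-215 − 0) = -0.003070
∂h/∂y = (408.50 − 413.18) / (-225 − 0) = +0.02080
|∇h| = √(-0.003070² + 0.02080²) = 0.02103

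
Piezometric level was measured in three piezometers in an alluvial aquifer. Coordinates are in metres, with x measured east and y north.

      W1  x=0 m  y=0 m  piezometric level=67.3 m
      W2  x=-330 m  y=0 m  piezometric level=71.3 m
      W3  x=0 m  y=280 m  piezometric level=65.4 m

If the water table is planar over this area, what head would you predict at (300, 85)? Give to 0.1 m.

∂h/∂x = (71.3 − 67.3) / (-330 − 0) = -0.01212
∂h/∂y = (65.4 − 67.3) / (280 − 0) = -0.006786
h(300, 85) = 67.3 + (-0.01212)·(300) + (-0.006786)·(85) = 67.3 -3.636 -0.577 = 63.087 m.

63.1 m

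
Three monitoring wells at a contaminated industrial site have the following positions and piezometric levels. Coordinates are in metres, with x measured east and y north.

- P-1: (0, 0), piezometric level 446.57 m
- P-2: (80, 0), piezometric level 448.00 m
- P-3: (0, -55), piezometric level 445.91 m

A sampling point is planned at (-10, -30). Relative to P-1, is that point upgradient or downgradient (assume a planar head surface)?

downgradient

∂h/∂x = (448.00 − 446.57) / (80 − 0) = +0.01788
∂h/∂y = (445.91 − 446.57) / (-55 − 0) = +0.01200
Head at (-10, -30) = 446.57 + (+0.01788)·(-10) + (+0.01200)·(-30) = 446.03 m.
That is lower than the 446.57 m at P-1, so the point is downgradient.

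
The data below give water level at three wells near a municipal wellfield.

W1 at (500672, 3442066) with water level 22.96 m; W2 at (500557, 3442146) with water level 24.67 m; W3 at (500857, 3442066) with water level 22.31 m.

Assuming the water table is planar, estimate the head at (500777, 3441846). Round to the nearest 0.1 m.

With h = a·x + b·y + c and W1 as origin, the differences give:
  (-115)·a + 80·b = +1.71
  185·a + 0·b = -0.65
Eliminate b (×0 and ×80, subtract): -14800·a = 52.000 → a = ∂h/∂x = -0.003514
Back-substitute: b = ∂h/∂y = +0.01632.
h(500777, 3441846) = 22.96 + (-0.003514)·(105) + (+0.01632)·(-220) = 22.96 -0.369 -3.591 = 19.000 m.

19.0 m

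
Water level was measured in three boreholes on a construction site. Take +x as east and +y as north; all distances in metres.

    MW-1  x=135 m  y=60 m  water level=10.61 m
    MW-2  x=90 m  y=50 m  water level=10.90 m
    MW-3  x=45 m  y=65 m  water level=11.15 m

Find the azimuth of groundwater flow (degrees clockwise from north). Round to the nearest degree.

With h = a·x + b·y + c and MW-1 as origin, the differences give:
  (-45)·a + (-10)·b = +0.29
  (-90)·a + 5·b = +0.54
Eliminate b (×5 and ×(-10), subtract): -1125·a = 6.850 → a = ∂h/∂x = -0.006089
Back-substitute: b = ∂h/∂y = -0.001600.
Flow direction (−∇h) has components (+0.006089 E, +0.001600 N).
Azimuth = atan2(E, N) = atan2(+0.006089, +0.001600) = 75.3° ≈ 075°.

075°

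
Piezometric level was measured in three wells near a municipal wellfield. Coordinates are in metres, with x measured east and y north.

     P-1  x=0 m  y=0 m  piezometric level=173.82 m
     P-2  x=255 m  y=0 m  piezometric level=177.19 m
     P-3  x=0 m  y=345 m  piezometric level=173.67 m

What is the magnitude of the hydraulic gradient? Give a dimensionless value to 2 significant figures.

∂h/∂x = (177.19 − 173.82) / (255 − 0) = +0.01322
∂h/∂y = (173.67 − 173.82) / (345 − 0) = -0.0004348
|∇h| = √(0.01322² + -0.0004348²) = 0.01323

0.013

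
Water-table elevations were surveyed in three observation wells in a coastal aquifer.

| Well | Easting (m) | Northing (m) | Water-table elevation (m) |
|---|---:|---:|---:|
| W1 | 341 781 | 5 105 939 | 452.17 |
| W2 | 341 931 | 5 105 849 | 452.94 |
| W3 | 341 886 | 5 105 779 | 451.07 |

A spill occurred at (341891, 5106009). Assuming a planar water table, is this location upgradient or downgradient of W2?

upgradient

With h = a·x + b·y + c and W1 as origin, the differences give:
  150·a + (-90)·b = +0.77
  105·a + (-160)·b = -1.10
Eliminate b (×(-160) and ×(-90), subtract): -14550·a = -222.200 → a = ∂h/∂x = +0.01527
Back-substitute: b = ∂h/∂y = +0.01690.
Head at (341891, 5106009) = 452.17 + (+0.01527)·(110) + (+0.01690)·(70) = 455.03 m.
That is higher than the 452.94 m at W2, so the point is upgradient.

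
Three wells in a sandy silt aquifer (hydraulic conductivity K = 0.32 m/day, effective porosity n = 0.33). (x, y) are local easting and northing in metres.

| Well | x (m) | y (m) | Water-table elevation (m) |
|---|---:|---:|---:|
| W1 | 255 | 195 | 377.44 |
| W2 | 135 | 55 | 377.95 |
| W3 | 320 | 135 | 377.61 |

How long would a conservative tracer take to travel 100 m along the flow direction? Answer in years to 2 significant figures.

85 years

With h = a·x + b·y + c and W1 as origin, the differences give:
  (-120)·a + (-140)·b = +0.51
  65·a + (-60)·b = +0.17
Eliminate b (×(-60) and ×(-140), subtract): 16300·a = -6.800 → a = ∂h/∂x = -0.0004172
Back-substitute: b = ∂h/∂y = -0.003285.
|∇h| = √(-0.0004172² + -0.003285²) = 0.003311
Seepage velocity v = K·i/n = 0.32 × 0.003311 / 0.33 = 0.003211 m/day.
t = 100 / 0.003211 = 3.114e+04 days = 85.3 years.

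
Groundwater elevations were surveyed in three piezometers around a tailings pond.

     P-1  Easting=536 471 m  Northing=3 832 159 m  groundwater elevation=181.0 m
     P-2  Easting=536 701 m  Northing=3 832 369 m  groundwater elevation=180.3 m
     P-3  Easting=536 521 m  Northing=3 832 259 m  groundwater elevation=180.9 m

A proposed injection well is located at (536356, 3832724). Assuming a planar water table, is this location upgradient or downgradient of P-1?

Taking P-1 as reference: P-2−P-1 = (230, 210, -0.7); P-3−P-1 = (50, 100, -0.1).
Determinant of the coordinate differences = 230·100 − 50·210 = 12500.
∂h/∂x = [(-0.7)·100 − (-0.1)·210] / 12500 = -0.003920
∂h/∂y = [230·(-0.1) − 50·(-0.7)] / 12500 = +0.0009600
Head at (536356, 3832724) = 181.0 + (-0.003920)·(-115) + (+0.0009600)·(565) = 181.99 m.
That is higher than the 181.0 m at P-1, so the point is upgradient.

upgradient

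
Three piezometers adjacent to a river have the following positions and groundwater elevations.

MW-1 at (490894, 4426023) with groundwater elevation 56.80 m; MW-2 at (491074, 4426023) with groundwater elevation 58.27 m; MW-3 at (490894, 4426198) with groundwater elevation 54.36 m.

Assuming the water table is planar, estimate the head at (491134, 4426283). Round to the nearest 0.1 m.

55.1 m

∂h/∂x = (58.27 − 56.80) / (491074 − 490894) = +0.008167
∂h/∂y = (54.36 − 56.80) / (4426198 − 4426023) = -0.01394
h(491134, 4426283) = 56.80 + (+0.008167)·(240) + (-0.01394)·(260) = 56.80 +1.960 -3.625 = 55.135 m.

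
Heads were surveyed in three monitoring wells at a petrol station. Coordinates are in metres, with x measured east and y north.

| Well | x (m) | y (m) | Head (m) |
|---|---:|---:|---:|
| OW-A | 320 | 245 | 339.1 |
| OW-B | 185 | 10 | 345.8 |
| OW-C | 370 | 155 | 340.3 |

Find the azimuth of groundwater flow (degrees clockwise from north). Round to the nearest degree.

033°

Differences from OW-A: to OW-B (Δx, Δy, Δh) = (-135, -235, +6.7); to OW-C = (50, -90, +1.2).
Determinant of the coordinate differences = (-135)·(-90) − 50·(-235) = 23900.
∂h/∂x = [(+6.7)·(-90) − (+1.2)·(-235)] / 23900 = -0.01343
∂h/∂y = [(-135)·(+1.2) − 50·(+6.7)] / 23900 = -0.02079
Flow direction (−∇h) has components (+0.01343 E, +0.02079 N).
Azimuth = atan2(E, N) = atan2(+0.01343, +0.02079) = 32.9° ≈ 033°.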